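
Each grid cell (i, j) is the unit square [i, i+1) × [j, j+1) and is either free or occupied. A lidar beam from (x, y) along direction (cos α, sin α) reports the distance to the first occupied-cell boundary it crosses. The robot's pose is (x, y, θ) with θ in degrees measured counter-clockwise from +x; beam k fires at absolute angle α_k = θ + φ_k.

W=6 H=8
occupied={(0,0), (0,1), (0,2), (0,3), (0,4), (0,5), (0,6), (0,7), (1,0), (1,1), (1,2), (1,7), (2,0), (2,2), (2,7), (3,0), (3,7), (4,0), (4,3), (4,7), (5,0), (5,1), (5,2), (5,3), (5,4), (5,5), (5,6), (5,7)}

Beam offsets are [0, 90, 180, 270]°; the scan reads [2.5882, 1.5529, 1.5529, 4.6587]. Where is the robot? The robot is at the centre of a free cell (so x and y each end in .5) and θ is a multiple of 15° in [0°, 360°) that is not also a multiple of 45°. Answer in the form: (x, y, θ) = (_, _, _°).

(x, y, θ) = (2.5, 5.5, 15°)

The pose lattice has 20·16 = 320 candidates. Test each by forward raycasting.
  (4.5, 1.5, 255°): beam 1 = 0.5176 ≠ 2.5882 ✗
  (3.5, 2.5, 255°): beam 1 = 1.5529 ≠ 2.5882 ✗
  (4.5, 6.5, 285°): beam 1 = 1.9319 ≠ 2.5882 ✗
  …
  (2.5, 5.5, 15°): r_1=2.5882, r_2=1.5529, r_3=1.5529, r_4=4.6587 — all match ✓
Unique over the lattice → pose = (2.5, 5.5, 15°).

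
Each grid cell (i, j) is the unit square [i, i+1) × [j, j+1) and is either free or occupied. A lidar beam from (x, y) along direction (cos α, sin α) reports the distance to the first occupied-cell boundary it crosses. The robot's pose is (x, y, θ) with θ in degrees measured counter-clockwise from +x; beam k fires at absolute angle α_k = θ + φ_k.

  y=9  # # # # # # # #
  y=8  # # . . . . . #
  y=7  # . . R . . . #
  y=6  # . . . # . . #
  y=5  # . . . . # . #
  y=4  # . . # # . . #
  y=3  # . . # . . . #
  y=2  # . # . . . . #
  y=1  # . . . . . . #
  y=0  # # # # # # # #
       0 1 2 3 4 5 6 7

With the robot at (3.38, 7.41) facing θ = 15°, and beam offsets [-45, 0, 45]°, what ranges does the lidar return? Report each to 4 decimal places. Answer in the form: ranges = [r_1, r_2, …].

beam 1: φ=-45°, α=330°
  d=(0.8660,-0.5000)  start (3,7)  tX=0.7159 tY=0.8200  stride 1/|dx|=1.1547 1/|dy|=2.0000
    cross x-line → (4,7), t=0.7159
    cross y-line → (4,6), t=0.8200 (wall)
  → r_1 = 0.8200
beam 2: φ=0°, α=15°
  d=(0.9659,0.2588)  start (3,7)  tX=0.6419 tY=2.2796  stride 1/|dx|=1.0353 1/|dy|=3.8637
    cross x-line → (4,7), t=0.6419
    cross x-line → (5,7), t=1.6771
    cross y-line → (5,8), t=2.2796
    cross x-line → (6,8), t=2.7124
    cross x-line → (7,8), t=3.7477 (wall)
  → r_2 = 3.7477
beam 3: φ=45°, α=60°
  d=(0.5000,0.8660)  start (3,7)  tX=1.2400 tY=0.6813  stride 1/|dx|=2.0000 1/|dy|=1.1547
    cross y-line → (3,8), t=0.6813
    cross x-line → (4,8), t=1.2400
    cross y-line → (4,9), t=1.8360 (wall)
  → r_3 = 1.8360

ranges = [0.8200, 3.7477, 1.8360]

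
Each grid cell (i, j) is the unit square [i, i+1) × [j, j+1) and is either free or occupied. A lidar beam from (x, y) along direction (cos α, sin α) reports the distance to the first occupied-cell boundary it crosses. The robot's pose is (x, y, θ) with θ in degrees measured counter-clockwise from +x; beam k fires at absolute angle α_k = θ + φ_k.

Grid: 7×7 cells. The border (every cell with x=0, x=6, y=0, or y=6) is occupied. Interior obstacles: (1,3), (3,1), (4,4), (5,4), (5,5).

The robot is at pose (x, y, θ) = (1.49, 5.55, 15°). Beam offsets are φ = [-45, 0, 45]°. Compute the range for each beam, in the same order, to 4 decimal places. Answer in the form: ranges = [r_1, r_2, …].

beam 1: φ=-45°, α=330°
  dir = (cos 330°, sin 330°) = (0.8660, -0.5000); from cell (1,5)
  next x-line at t=0.5889, next y-line at t=1.1000; Δt_x=1.1547, Δt_y=2.0000
    x: enter (2,5) at t=0.5889
    y: enter (2,4) at t=1.1000
    x: enter (3,4) at t=1.7436
    x: enter (4,4) at t=2.8983 ← occupied
  → r_1 = 2.8983
beam 2: φ=0°, α=15°
  dir = (cos 15°, sin 15°) = (0.9659, 0.2588); from cell (1,5)
  next x-line at t=0.5280, next y-line at t=1.7387; Δt_x=1.0353, Δt_y=3.8637
    x: enter (2,5) at t=0.5280
    x: enter (3,5) at t=1.5633
    y: enter (3,6) at t=1.7387 ← occupied
  → r_2 = 1.7387
beam 3: φ=45°, α=60°
  dir = (cos 60°, sin 60°) = (0.5000, 0.8660); from cell (1,5)
  next x-line at t=1.0200, next y-line at t=0.5196; Δt_x=2.0000, Δt_y=1.1547
    y: enter (1,6) at t=0.5196 ← occupied
  → r_3 = 0.5196

ranges = [2.8983, 1.7387, 0.5196]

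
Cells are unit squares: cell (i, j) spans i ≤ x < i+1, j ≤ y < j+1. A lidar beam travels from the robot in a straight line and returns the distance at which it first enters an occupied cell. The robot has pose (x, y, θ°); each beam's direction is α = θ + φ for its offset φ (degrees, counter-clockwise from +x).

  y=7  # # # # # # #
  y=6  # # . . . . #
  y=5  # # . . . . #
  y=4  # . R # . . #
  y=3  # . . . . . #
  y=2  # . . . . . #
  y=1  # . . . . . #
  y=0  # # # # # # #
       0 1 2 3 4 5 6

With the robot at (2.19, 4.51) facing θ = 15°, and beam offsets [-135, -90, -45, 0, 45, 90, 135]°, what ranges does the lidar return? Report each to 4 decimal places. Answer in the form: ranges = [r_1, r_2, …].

beam 1: φ=-135°, α=240°
  cosα=-0.5000 sinα=-0.8660 | (2,4) | tMaxX 0.3800 tMaxY 0.5889 | tΔX 2.0000 tΔY 1.1547
    t=0.3800 [x] (1,4)
    t=0.5889 [y] (1,3)
    t=1.7436 [y] (1,2)
    t=2.3800 [x] (0,2) — stop
  → r_1 = 2.3800
beam 2: φ=-90°, α=285°
  cosα=0.2588 sinα=-0.9659 | (2,4) | tMaxX 3.1296 tMaxY 0.5280 | tΔX 3.8637 tΔY 1.0353
    t=0.5280 [y] (2,3)
    t=1.5633 [y] (2,2)
    t=2.5985 [y] (2,1)
    t=3.1296 [x] (3,1)
    t=3.6338 [y] (3,0) — stop
  → r_2 = 3.6338
beam 3: φ=-45°, α=330°
  cosα=0.8660 sinα=-0.5000 | (2,4) | tMaxX 0.9353 tMaxY 1.0200 | tΔX 1.1547 tΔY 2.0000
    t=0.9353 [x] (3,4) — stop
  → r_3 = 0.9353
beam 4: φ=0°, α=15°
  cosα=0.9659 sinα=0.2588 | (2,4) | tMaxX 0.8386 tMaxY 1.8932 | tΔX 1.0353 tΔY 3.8637
    t=0.8386 [x] (3,4) — stop
  → r_4 = 0.8386
beam 5: φ=45°, α=60°
  cosα=0.5000 sinα=0.8660 | (2,4) | tMaxX 1.6200 tMaxY 0.5658 | tΔX 2.0000 tΔY 1.1547
    t=0.5658 [y] (2,5)
    t=1.6200 [x] (3,5)
    t=1.7205 [y] (3,6)
    t=2.8752 [y] (3,7) — stop
  → r_5 = 2.8752
beam 6: φ=90°, α=105°
  cosα=-0.2588 sinα=0.9659 | (2,4) | tMaxX 0.7341 tMaxY 0.5073 | tΔX 3.8637 tΔY 1.0353
    t=0.5073 [y] (2,5)
    t=0.7341 [x] (1,5) — stop
  → r_6 = 0.7341
beam 7: φ=135°, α=150°
  cosα=-0.8660 sinα=0.5000 | (2,4) | tMaxX 0.2194 tMaxY 0.9800 | tΔX 1.1547 tΔY 2.0000
    t=0.2194 [x] (1,4)
    t=0.9800 [y] (1,5) — stop
  → r_7 = 0.9800

ranges = [2.3800, 3.6338, 0.9353, 0.8386, 2.8752, 0.7341, 0.9800]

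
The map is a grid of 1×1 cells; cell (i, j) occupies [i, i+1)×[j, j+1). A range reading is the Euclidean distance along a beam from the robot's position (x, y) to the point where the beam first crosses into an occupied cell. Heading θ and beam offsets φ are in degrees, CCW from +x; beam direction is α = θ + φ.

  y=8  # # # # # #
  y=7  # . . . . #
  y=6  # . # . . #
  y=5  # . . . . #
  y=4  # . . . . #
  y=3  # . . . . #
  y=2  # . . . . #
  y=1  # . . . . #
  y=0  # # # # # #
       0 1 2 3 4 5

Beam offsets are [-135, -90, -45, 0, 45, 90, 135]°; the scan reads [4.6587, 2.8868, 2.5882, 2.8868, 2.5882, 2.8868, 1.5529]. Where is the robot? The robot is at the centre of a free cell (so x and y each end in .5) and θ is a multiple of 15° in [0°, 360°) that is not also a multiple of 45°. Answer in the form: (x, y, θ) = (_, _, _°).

Enumerate (i+0.5, j+0.5, θ) over the 27 free cells and 16 admissible headings. For each, cast all 7 beams and compare to the given ranges.
  (1.5, 2.5, 285°): beam 1 = 0.5774 ≠ 4.6587 ✗
  (4.5, 4.5, 30°): beam 1 = 3.6235 ≠ 4.6587 ✗
  (2.5, 1.5, 345°): beam 1 = 1.0000 ≠ 4.6587 ✗
  …
  (3.5, 3.5, 210°): r_1=4.6587, r_2=2.8868, r_3=2.5882, r_4=2.8868, r_5=2.5882, r_6=2.8868, r_7=1.5529 — all match ✓
Unique over the lattice → pose = (3.5, 3.5, 210°).

(x, y, θ) = (3.5, 3.5, 210°)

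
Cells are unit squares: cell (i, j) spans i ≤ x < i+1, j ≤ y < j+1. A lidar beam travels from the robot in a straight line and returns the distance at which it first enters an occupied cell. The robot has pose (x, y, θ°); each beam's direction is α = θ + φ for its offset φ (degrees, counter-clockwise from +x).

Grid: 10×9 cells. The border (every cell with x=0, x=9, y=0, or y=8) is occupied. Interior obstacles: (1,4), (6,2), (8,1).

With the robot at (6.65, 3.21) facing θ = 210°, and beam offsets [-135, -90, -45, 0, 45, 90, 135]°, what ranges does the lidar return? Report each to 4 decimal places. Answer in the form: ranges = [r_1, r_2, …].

beam 1: φ=-135°, α=75°
  dir = (cos 75°, sin 75°) = (0.2588, 0.9659); from cell (6,3)
  next x-line at t=1.3523, next y-line at t=0.8179; Δt_x=3.8637, Δt_y=1.0353
    y: enter (6,4) at t=0.8179
    x: enter (7,4) at t=1.3523
    y: enter (7,5) at t=1.8531
    y: enter (7,6) at t=2.8884
    y: enter (7,7) at t=3.9237
    y: enter (7,8) at t=4.9590 ← occupied
  → r_1 = 4.9590
beam 2: φ=-90°, α=120°
  dir = (cos 120°, sin 120°) = (-0.5000, 0.8660); from cell (6,3)
  next x-line at t=1.3000, next y-line at t=0.9122; Δt_x=2.0000, Δt_y=1.1547
    y: enter (6,4) at t=0.9122
    x: enter (5,4) at t=1.3000
    y: enter (5,5) at t=2.0669
    y: enter (5,6) at t=3.2216
    x: enter (4,6) at t=3.3000
    y: enter (4,7) at t=4.3763
    x: enter (3,7) at t=5.3000
    y: enter (3,8) at t=5.5310 ← occupied
  → r_2 = 5.5310
beam 3: φ=-45°, α=165°
  dir = (cos 165°, sin 165°) = (-0.9659, 0.2588); from cell (6,3)
  next x-line at t=0.6729, next y-line at t=3.0523; Δt_x=1.0353, Δt_y=3.8637
    x: enter (5,3) at t=0.6729
    x: enter (4,3) at t=1.7082
    x: enter (3,3) at t=2.7435
    y: enter (3,4) at t=3.0523
    x: enter (2,4) at t=3.7788
    x: enter (1,4) at t=4.8140 ← occupied
  → r_3 = 4.8140
beam 4: φ=0°, α=210°
  dir = (cos 210°, sin 210°) = (-0.8660, -0.5000); from cell (6,3)
  next x-line at t=0.7506, next y-line at t=0.4200; Δt_x=1.1547, Δt_y=2.0000
    y: enter (6,2) at t=0.4200 ← occupied
  → r_4 = 0.4200
beam 5: φ=45°, α=255°
  dir = (cos 255°, sin 255°) = (-0.2588, -0.9659); from cell (6,3)
  next x-line at t=2.5114, next y-line at t=0.2174; Δt_x=3.8637, Δt_y=1.0353
    y: enter (6,2) at t=0.2174 ← occupied
  → r_5 = 0.2174
beam 6: φ=90°, α=300°
  dir = (cos 300°, sin 300°) = (0.5000, -0.8660); from cell (6,3)
  next x-line at t=0.7000, next y-line at t=0.2425; Δt_x=2.0000, Δt_y=1.1547
    y: enter (6,2) at t=0.2425 ← occupied
  → r_6 = 0.2425
beam 7: φ=135°, α=345°
  dir = (cos 345°, sin 345°) = (0.9659, -0.2588); from cell (6,3)
  next x-line at t=0.3623, next y-line at t=0.8114; Δt_x=1.0353, Δt_y=3.8637
    x: enter (7,3) at t=0.3623
    y: enter (7,2) at t=0.8114
    x: enter (8,2) at t=1.3976
    x: enter (9,2) at t=2.4329 ← occupied
  → r_7 = 2.4329

ranges = [4.9590, 5.5310, 4.8140, 0.4200, 0.2174, 0.2425, 2.4329]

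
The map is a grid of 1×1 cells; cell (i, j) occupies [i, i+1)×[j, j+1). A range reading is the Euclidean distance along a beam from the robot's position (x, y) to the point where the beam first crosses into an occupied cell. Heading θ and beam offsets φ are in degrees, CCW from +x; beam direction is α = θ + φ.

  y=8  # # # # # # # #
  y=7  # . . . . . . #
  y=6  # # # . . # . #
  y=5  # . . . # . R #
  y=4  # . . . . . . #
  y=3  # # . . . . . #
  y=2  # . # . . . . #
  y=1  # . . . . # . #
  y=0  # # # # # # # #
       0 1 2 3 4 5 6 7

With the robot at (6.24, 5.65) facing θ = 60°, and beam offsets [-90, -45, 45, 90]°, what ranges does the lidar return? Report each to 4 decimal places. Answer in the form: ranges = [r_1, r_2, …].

ranges = [0.8776, 0.7868, 0.9273, 0.7000]

beam 1: φ=-90°, α=330°
  dir = (cos 330°, sin 330°) = (0.8660, -0.5000); from cell (6,5)
  next x-line at t=0.8776, next y-line at t=1.3000; Δt_x=1.1547, Δt_y=2.0000
    x: enter (7,5) at t=0.8776 ← occupied
  → r_1 = 0.8776
beam 2: φ=-45°, α=15°
  dir = (cos 15°, sin 15°) = (0.9659, 0.2588); from cell (6,5)
  next x-line at t=0.7868, next y-line at t=1.3523; Δt_x=1.0353, Δt_y=3.8637
    x: enter (7,5) at t=0.7868 ← occupied
  → r_2 = 0.7868
beam 3: φ=45°, α=105°
  dir = (cos 105°, sin 105°) = (-0.2588, 0.9659); from cell (6,5)
  next x-line at t=0.9273, next y-line at t=0.3623; Δt_x=3.8637, Δt_y=1.0353
    y: enter (6,6) at t=0.3623
    x: enter (5,6) at t=0.9273 ← occupied
  → r_3 = 0.9273
beam 4: φ=90°, α=150°
  dir = (cos 150°, sin 150°) = (-0.8660, 0.5000); from cell (6,5)
  next x-line at t=0.2771, next y-line at t=0.7000; Δt_x=1.1547, Δt_y=2.0000
    x: enter (5,5) at t=0.2771
    y: enter (5,6) at t=0.7000 ← occupied
  → r_4 = 0.7000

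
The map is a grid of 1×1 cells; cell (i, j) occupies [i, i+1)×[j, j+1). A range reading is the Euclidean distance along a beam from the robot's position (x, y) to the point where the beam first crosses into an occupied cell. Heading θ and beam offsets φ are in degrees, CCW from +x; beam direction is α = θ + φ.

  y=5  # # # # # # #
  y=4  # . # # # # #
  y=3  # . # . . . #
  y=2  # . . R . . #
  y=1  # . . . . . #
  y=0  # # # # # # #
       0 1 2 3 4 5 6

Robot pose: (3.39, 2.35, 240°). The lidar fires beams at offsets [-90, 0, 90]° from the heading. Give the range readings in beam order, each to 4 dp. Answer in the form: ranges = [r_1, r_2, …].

ranges = [1.3000, 1.5588, 2.7000]

beam 1: φ=-90°, α=150°
  dir = (cos 150°, sin 150°) = (-0.8660, 0.5000); from cell (3,2)
  next x-line at t=0.4503, next y-line at t=1.3000; Δt_x=1.1547, Δt_y=2.0000
    x: enter (2,2) at t=0.4503
    y: enter (2,3) at t=1.3000 ← occupied
  → r_1 = 1.3000
beam 2: φ=0°, α=240°
  dir = (cos 240°, sin 240°) = (-0.5000, -0.8660); from cell (3,2)
  next x-line at t=0.7800, next y-line at t=0.4041; Δt_x=2.0000, Δt_y=1.1547
    y: enter (3,1) at t=0.4041
    x: enter (2,1) at t=0.7800
    y: enter (2,0) at t=1.5588 ← occupied
  → r_2 = 1.5588
beam 3: φ=90°, α=330°
  dir = (cos 330°, sin 330°) = (0.8660, -0.5000); from cell (3,2)
  next x-line at t=0.7044, next y-line at t=0.7000; Δt_x=1.1547, Δt_y=2.0000
    y: enter (3,1) at t=0.7000
    x: enter (4,1) at t=0.7044
    x: enter (5,1) at t=1.8591
    y: enter (5,0) at t=2.7000 ← occupied
  → r_3 = 2.7000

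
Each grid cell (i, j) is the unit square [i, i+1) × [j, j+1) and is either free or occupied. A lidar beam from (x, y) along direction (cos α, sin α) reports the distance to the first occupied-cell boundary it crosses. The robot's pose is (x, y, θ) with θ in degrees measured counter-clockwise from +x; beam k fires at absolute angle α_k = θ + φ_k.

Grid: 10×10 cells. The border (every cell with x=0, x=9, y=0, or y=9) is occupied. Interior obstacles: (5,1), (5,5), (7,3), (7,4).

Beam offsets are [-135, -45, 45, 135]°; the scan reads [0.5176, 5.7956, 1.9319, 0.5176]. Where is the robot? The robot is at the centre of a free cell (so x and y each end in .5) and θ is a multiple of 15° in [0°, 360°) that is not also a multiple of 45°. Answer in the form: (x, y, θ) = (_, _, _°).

Enumerate (i+0.5, j+0.5, θ) over the 60 free cells and 16 admissible headings. For each, cast all 4 beams and compare to the given ranges.
  (8.5, 4.5, 195°): beam 1 = 1.0000 ≠ 0.5176 ✗
  (2.5, 8.5, 15°): beam 1 = 3.0000 ≠ 0.5176 ✗
  (8.5, 1.5, 300°): beam 1 = 7.7646 ≠ 0.5176 ✗
  (5.5, 8.5, 60°): beam 1 = 7.7646 ≠ 0.5176 ✗
  …
  (1.5, 1.5, 60°): r_1=0.5176, r_2=5.7956, r_3=1.9319, r_4=0.5176 — all match ✓
Only this pose fits every beam.

(x, y, θ) = (1.5, 1.5, 60°)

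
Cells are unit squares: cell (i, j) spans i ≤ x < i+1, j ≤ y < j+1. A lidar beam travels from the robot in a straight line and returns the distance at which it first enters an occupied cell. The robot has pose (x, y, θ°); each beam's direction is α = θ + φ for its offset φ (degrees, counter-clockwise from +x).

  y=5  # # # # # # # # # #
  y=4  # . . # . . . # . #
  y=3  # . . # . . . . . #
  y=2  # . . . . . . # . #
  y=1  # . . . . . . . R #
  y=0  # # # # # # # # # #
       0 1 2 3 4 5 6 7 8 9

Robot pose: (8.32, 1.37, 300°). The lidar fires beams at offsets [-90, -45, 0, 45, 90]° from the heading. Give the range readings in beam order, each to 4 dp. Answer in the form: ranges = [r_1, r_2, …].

ranges = [0.7400, 0.3831, 0.4272, 0.7040, 0.7852]

beam 1: φ=-90°, α=210°
  d=(-0.8660,-0.5000)  start (8,1)  tX=0.3695 tY=0.7400  stride 1/|dx|=1.1547 1/|dy|=2.0000
    cross x-line → (7,1), t=0.3695
    cross y-line → (7,0), t=0.7400 (wall)
  → r_1 = 0.7400
beam 2: φ=-45°, α=255°
  d=(-0.2588,-0.9659)  start (8,1)  tX=1.2364 tY=0.3831  stride 1/|dx|=3.8637 1/|dy|=1.0353
    cross y-line → (8,0), t=0.3831 (wall)
  → r_2 = 0.3831
beam 3: φ=0°, α=300°
  d=(0.5000,-0.8660)  start (8,1)  tX=1.3600 tY=0.4272  stride 1/|dx|=2.0000 1/|dy|=1.1547
    cross y-line → (8,0), t=0.4272 (wall)
  → r_3 = 0.4272
beam 4: φ=45°, α=345°
  d=(0.9659,-0.2588)  start (8,1)  tX=0.7040 tY=1.4296  stride 1/|dx|=1.0353 1/|dy|=3.8637
    cross x-line → (9,1), t=0.7040 (wall)
  → r_4 = 0.7040
beam 5: φ=90°, α=30°
  d=(0.8660,0.5000)  start (8,1)  tX=0.7852 tY=1.2600  stride 1/|dx|=1.1547 1/|dy|=2.0000
    cross x-line → (9,1), t=0.7852 (wall)
  → r_5 = 0.7852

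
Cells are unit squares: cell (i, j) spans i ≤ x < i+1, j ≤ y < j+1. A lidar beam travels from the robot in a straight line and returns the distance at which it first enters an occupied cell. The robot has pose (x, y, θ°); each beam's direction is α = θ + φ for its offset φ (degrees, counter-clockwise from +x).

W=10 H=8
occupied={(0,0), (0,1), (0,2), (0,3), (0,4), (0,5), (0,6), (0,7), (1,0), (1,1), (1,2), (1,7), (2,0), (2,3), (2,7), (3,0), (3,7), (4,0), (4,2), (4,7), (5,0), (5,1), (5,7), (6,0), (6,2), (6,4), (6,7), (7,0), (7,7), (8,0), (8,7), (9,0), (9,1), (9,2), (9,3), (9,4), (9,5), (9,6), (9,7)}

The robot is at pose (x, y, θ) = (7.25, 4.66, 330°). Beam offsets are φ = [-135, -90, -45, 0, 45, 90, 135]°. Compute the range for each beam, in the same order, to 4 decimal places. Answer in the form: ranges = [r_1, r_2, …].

beam 1: φ=-135°, α=195°
  cosα=-0.9659 sinα=-0.2588 | (7,4) | tMaxX 0.2588 tMaxY 2.5500 | tΔX 1.0353 tΔY 3.8637
    t=0.2588 [x] (6,4) — stop
  → r_1 = 0.2588
beam 2: φ=-90°, α=240°
  cosα=-0.5000 sinα=-0.8660 | (7,4) | tMaxX 0.5000 tMaxY 0.7621 | tΔX 2.0000 tΔY 1.1547
    t=0.5000 [x] (6,4) — stop
  → r_2 = 0.5000
beam 3: φ=-45°, α=285°
  cosα=0.2588 sinα=-0.9659 | (7,4) | tMaxX 2.8978 tMaxY 0.6833 | tΔX 3.8637 tΔY 1.0353
    t=0.6833 [y] (7,3)
    t=1.7186 [y] (7,2)
    t=2.7538 [y] (7,1)
    t=2.8978 [x] (8,1)
    t=3.7891 [y] (8,0) — stop
  → r_3 = 3.7891
beam 4: φ=0°, α=330°
  cosα=0.8660 sinα=-0.5000 | (7,4) | tMaxX 0.8660 tMaxY 1.3200 | tΔX 1.1547 tΔY 2.0000
    t=0.8660 [x] (8,4)
    t=1.3200 [y] (8,3)
    t=2.0207 [x] (9,3) — stop
  → r_4 = 2.0207
beam 5: φ=45°, α=15°
  cosα=0.9659 sinα=0.2588 | (7,4) | tMaxX 0.7765 tMaxY 1.3137 | tΔX 1.0353 tΔY 3.8637
    t=0.7765 [x] (8,4)
    t=1.3137 [y] (8,5)
    t=1.8117 [x] (9,5) — stop
  → r_5 = 1.8117
beam 6: φ=90°, α=60°
  cosα=0.5000 sinα=0.8660 | (7,4) | tMaxX 1.5000 tMaxY 0.3926 | tΔX 2.0000 tΔY 1.1547
    t=0.3926 [y] (7,5)
    t=1.5000 [x] (8,5)
    t=1.5473 [y] (8,6)
    t=2.7020 [y] (8,7) — stop
  → r_6 = 2.7020
beam 7: φ=135°, α=105°
  cosα=-0.2588 sinα=0.9659 | (7,4) | tMaxX 0.9659 tMaxY 0.3520 | tΔX 3.8637 tΔY 1.0353
    t=0.3520 [y] (7,5)
    t=0.9659 [x] (6,5)
    t=1.3873 [y] (6,6)
    t=2.4225 [y] (6,7) — stop
  → r_7 = 2.4225

ranges = [0.2588, 0.5000, 3.7891, 2.0207, 1.8117, 2.7020, 2.4225]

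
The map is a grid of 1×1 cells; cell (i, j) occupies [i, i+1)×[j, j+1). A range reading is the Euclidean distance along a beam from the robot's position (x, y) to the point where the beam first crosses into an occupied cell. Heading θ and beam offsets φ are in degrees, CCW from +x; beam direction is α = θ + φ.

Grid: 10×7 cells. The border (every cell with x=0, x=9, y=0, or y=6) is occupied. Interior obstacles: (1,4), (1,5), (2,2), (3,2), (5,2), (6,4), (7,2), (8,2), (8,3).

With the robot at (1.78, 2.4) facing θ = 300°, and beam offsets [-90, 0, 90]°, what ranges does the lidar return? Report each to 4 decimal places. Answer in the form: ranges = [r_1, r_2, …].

ranges = [0.9007, 0.4400, 0.2540]

beam 1: φ=-90°, α=210°
  cosα=-0.8660 sinα=-0.5000 | (1,2) | tMaxX 0.9007 tMaxY 0.8000 | tΔX 1.1547 tΔY 2.0000
    t=0.8000 [y] (1,1)
    t=0.9007 [x] (0,1) — stop
  → r_1 = 0.9007
beam 2: φ=0°, α=300°
  cosα=0.5000 sinα=-0.8660 | (1,2) | tMaxX 0.4400 tMaxY 0.4619 | tΔX 2.0000 tΔY 1.1547
    t=0.4400 [x] (2,2) — stop
  → r_2 = 0.4400
beam 3: φ=90°, α=30°
  cosα=0.8660 sinα=0.5000 | (1,2) | tMaxX 0.2540 tMaxY 1.2000 | tΔX 1.1547 tΔY 2.0000
    t=0.2540 [x] (2,2) — stop
  → r_3 = 0.2540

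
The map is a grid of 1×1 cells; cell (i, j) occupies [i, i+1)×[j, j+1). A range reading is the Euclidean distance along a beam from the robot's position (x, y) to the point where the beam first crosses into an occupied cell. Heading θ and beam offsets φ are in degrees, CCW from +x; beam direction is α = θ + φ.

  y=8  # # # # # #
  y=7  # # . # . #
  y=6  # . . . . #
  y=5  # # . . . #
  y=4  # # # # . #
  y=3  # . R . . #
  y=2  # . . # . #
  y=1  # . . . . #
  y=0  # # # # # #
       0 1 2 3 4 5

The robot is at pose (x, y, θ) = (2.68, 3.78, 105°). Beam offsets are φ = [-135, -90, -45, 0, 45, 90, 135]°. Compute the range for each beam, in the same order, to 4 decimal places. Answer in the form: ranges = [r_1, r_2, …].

beam 1: φ=-135°, α=330°
  cosα=0.8660 sinα=-0.5000 | (2,3) | tMaxX 0.3695 tMaxY 1.5600 | tΔX 1.1547 tΔY 2.0000
    t=0.3695 [x] (3,3)
    t=1.5242 [x] (4,3)
    t=1.5600 [y] (4,2)
    t=2.6789 [x] (5,2) — stop
  → r_1 = 2.6789
beam 2: φ=-90°, α=15°
  cosα=0.9659 sinα=0.2588 | (2,3) | tMaxX 0.3313 tMaxY 0.8500 | tΔX 1.0353 tΔY 3.8637
    t=0.3313 [x] (3,3)
    t=0.8500 [y] (3,4) — stop
  → r_2 = 0.8500
beam 3: φ=-45°, α=60°
  cosα=0.5000 sinα=0.8660 | (2,3) | tMaxX 0.6400 tMaxY 0.2540 | tΔX 2.0000 tΔY 1.1547
    t=0.2540 [y] (2,4) — stop
  → r_3 = 0.2540
beam 4: φ=0°, α=105°
  cosα=-0.2588 sinα=0.9659 | (2,3) | tMaxX 2.6273 tMaxY 0.2278 | tΔX 3.8637 tΔY 1.0353
    t=0.2278 [y] (2,4) — stop
  → r_4 = 0.2278
beam 5: φ=45°, α=150°
  cosα=-0.8660 sinα=0.5000 | (2,3) | tMaxX 0.7852 tMaxY 0.4400 | tΔX 1.1547 tΔY 2.0000
    t=0.4400 [y] (2,4) — stop
  → r_5 = 0.4400
beam 6: φ=90°, α=195°
  cosα=-0.9659 sinα=-0.2588 | (2,3) | tMaxX 0.7040 tMaxY 3.0137 | tΔX 1.0353 tΔY 3.8637
    t=0.7040 [x] (1,3)
    t=1.7393 [x] (0,3) — stop
  → r_6 = 1.7393
beam 7: φ=135°, α=240°
  cosα=-0.5000 sinα=-0.8660 | (2,3) | tMaxX 1.3600 tMaxY 0.9007 | tΔX 2.0000 tΔY 1.1547
    t=0.9007 [y] (2,2)
    t=1.3600 [x] (1,2)
    t=2.0554 [y] (1,1)
    t=3.2101 [y] (1,0) — stop
  → r_7 = 3.2101

ranges = [2.6789, 0.8500, 0.2540, 0.2278, 0.4400, 1.7393, 3.2101]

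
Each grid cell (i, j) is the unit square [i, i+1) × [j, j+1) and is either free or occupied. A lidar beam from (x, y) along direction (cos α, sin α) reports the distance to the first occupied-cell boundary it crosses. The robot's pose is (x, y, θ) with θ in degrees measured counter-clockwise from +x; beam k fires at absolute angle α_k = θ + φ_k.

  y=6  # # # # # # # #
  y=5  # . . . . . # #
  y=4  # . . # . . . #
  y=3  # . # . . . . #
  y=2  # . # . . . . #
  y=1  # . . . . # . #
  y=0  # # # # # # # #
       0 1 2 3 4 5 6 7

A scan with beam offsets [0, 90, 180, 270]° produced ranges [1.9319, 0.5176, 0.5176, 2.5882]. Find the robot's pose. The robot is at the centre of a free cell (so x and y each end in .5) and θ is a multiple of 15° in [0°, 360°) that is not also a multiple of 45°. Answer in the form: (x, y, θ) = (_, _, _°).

(x, y, θ) = (4.5, 1.5, 195°)

Enumerate (i+0.5, j+0.5, θ) over the 25 free cells and 16 admissible headings. For each, cast all 4 beams and compare to the given ranges.
  (5.5, 4.5, 240°): beam 1 = 4.0415 ≠ 1.9319 ✗
  (3.5, 3.5, 60°): beam 1 = 0.5774 ≠ 1.9319 ✗
  (6.5, 1.5, 195°): beam 1 = 0.5176 ≠ 1.9319 ✗
  …
  (4.5, 1.5, 195°): r_1=1.9319, r_2=0.5176, r_3=0.5176, r_4=2.5882 — all match ✓
Unique over the lattice → pose = (4.5, 1.5, 195°).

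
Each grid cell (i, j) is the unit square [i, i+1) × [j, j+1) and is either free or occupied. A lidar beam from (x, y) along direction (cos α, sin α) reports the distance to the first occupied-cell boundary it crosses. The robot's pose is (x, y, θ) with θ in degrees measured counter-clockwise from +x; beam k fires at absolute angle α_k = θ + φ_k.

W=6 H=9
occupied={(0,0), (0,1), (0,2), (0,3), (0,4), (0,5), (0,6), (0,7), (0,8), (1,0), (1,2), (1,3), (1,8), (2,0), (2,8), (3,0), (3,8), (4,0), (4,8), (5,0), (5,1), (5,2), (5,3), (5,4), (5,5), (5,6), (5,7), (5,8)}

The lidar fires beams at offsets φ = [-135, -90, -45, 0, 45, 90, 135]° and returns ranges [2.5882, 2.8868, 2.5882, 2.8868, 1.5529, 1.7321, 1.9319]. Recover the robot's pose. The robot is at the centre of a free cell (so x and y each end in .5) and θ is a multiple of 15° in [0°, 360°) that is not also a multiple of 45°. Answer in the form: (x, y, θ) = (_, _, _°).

The pose lattice has 26·16 = 416 candidates. Test each by forward raycasting.
  (4.5, 3.5, 240°): beam 1 = 4.6587 ≠ 2.5882 ✗
  (2.5, 7.5, 150°): beam 1 = 1.9319 ≠ 2.5882 ✗
  (3.5, 7.5, 150°): beam 1 = 1.5529 ≠ 2.5882 ✗
  …
  (2.5, 5.5, 120°): r_1=2.5882, r_2=2.8868, r_3=2.5882, r_4=2.8868, r_5=1.5529, r_6=1.7321, r_7=1.9319 — all match ✓
No second candidate reproduces the full scan.

(x, y, θ) = (2.5, 5.5, 120°)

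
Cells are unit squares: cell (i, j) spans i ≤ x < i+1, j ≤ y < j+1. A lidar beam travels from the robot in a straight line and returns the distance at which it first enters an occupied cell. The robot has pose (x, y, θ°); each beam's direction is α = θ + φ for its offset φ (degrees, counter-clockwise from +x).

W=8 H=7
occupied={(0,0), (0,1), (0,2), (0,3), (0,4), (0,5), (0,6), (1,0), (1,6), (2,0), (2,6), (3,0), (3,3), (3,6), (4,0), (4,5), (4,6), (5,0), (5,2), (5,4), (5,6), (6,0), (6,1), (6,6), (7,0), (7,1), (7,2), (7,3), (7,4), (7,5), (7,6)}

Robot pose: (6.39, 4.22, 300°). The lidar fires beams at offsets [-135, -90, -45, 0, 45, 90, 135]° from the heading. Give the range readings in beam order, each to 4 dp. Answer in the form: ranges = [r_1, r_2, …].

ranges = [0.4038, 6.2238, 1.5068, 1.2200, 0.6315, 0.7044, 1.8428]

beam 1: φ=-135°, α=165°
  direction (-0.9659, 0.2588); cell (6,4); t to first gridline: x 0.4038, y 3.0137 (then +1.0353 / +3.8637)
    (5,4) via x @ 0.4038  # hit
  → r_1 = 0.4038
beam 2: φ=-90°, α=210°
  direction (-0.8660, -0.5000); cell (6,4); t to first gridline: x 0.4503, y 0.4400 (then +1.1547 / +2.0000)
    (6,3) via y @ 0.4400
    (5,3) via x @ 0.4503
    (4,3) via x @ 1.6050
    (4,2) via y @ 2.4400
    (3,2) via x @ 2.7597
    (2,2) via x @ 3.9144
    (2,1) via y @ 4.4400
    (1,1) via x @ 5.0691
    (0,1) via x @ 6.2238  # hit
  → r_2 = 6.2238
beam 3: φ=-45°, α=255°
  direction (-0.2588, -0.9659); cell (6,4); t to first gridline: x 1.5068, y 0.2278 (then +3.8637 / +1.0353)
    (6,3) via y @ 0.2278
    (6,2) via y @ 1.2630
    (5,2) via x @ 1.5068  # hit
  → r_3 = 1.5068
beam 4: φ=0°, α=300°
  direction (0.5000, -0.8660); cell (6,4); t to first gridline: x 1.2200, y 0.2540 (then +2.0000 / +1.1547)
    (6,3) via y @ 0.2540
    (7,3) via x @ 1.2200  # hit
  → r_4 = 1.2200
beam 5: φ=45°, α=345°
  direction (0.9659, -0.2588); cell (6,4); t to first gridline: x 0.6315, y 0.8500 (then +1.0353 / +3.8637)
    (7,4) via x @ 0.6315  # hit
  → r_5 = 0.6315
beam 6: φ=90°, α=30°
  direction (0.8660, 0.5000); cell (6,4); t to first gridline: x 0.7044, y 1.5600 (then +1.1547 / +2.0000)
    (7,4) via x @ 0.7044  # hit
  → r_6 = 0.7044
beam 7: φ=135°, α=75°
  direction (0.2588, 0.9659); cell (6,4); t to first gridline: x 2.3569, y 0.8075 (then +3.8637 / +1.0353)
    (6,5) via y @ 0.8075
    (6,6) via y @ 1.8428  # hit
  → r_7 = 1.8428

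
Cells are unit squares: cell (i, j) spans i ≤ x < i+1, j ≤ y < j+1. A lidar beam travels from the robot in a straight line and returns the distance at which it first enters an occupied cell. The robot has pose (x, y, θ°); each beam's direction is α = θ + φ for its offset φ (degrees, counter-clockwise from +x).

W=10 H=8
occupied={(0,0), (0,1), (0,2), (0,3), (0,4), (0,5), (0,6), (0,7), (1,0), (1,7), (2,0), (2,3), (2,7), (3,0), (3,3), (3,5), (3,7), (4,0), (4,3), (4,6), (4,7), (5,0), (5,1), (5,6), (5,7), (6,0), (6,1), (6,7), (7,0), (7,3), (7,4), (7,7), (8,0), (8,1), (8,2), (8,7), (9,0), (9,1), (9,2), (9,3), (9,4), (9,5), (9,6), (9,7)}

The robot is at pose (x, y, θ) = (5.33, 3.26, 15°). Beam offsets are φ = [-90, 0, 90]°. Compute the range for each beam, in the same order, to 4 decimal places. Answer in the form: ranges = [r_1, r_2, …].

ranges = [1.3044, 1.7289, 2.8367]

beam 1: φ=-90°, α=285°
  direction (0.2588, -0.9659); cell (5,3); t to first gridline: x 2.5887, y 0.2692 (then +3.8637 / +1.0353)
    (5,2) via y @ 0.2692
    (5,1) via y @ 1.3044  # hit
  → r_1 = 1.3044
beam 2: φ=0°, α=15°
  direction (0.9659, 0.2588); cell (5,3); t to first gridline: x 0.6936, y 2.8591 (then +1.0353 / +3.8637)
    (6,3) via x @ 0.6936
    (7,3) via x @ 1.7289  # hit
  → r_2 = 1.7289
beam 3: φ=90°, α=105°
  direction (-0.2588, 0.9659); cell (5,3); t to first gridline: x 1.2750, y 0.7661 (then +3.8637 / +1.0353)
    (5,4) via y @ 0.7661
    (4,4) via x @ 1.2750
    (4,5) via y @ 1.8014
    (4,6) via y @ 2.8367  # hit
  → r_3 = 2.8367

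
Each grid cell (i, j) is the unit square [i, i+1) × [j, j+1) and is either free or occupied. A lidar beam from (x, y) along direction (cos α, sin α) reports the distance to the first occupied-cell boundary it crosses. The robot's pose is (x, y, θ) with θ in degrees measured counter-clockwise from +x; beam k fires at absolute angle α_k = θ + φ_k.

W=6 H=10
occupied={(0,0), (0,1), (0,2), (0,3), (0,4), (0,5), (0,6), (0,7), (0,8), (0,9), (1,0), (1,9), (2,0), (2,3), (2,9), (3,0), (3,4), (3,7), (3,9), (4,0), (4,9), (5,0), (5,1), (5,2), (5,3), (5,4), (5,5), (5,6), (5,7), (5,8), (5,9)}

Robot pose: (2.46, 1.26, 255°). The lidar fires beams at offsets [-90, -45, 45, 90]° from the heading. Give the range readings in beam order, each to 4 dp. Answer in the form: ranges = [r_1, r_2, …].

ranges = [1.5115, 0.5200, 0.3002, 1.0046]

beam 1: φ=-90°, α=165°
  direction (-0.9659, 0.2588); cell (2,1); t to first gridline: x 0.4762, y 2.8591 (then +1.0353 / +3.8637)
    (1,1) via x @ 0.4762
    (0,1) via x @ 1.5115  # hit
  → r_1 = 1.5115
beam 2: φ=-45°, α=210°
  direction (-0.8660, -0.5000); cell (2,1); t to first gridline: x 0.5312, y 0.5200 (then +1.1547 / +2.0000)
    (2,0) via y @ 0.5200  # hit
  → r_2 = 0.5200
beam 3: φ=45°, α=300°
  direction (0.5000, -0.8660); cell (2,1); t to first gridline: x 1.0800, y 0.3002 (then +2.0000 / +1.1547)
    (2,0) via y @ 0.3002  # hit
  → r_3 = 0.3002
beam 4: φ=90°, α=345°
  direction (0.9659, -0.2588); cell (2,1); t to first gridline: x 0.5590, y 1.0046 (then +1.0353 / +3.8637)
    (3,1) via x @ 0.5590
    (3,0) via y @ 1.0046  # hit
  → r_4 = 1.0046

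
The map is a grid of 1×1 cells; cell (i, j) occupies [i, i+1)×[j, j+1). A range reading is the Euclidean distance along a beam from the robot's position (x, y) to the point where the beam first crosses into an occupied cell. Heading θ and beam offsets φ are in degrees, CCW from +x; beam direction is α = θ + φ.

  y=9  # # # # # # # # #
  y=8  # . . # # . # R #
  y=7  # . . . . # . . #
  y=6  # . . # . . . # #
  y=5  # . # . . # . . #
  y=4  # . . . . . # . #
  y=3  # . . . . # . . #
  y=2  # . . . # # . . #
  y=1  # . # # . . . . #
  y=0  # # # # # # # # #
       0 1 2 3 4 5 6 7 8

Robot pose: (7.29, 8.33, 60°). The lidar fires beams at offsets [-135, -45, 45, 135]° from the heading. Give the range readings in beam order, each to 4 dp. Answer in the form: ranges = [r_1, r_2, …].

ranges = [1.3769, 0.7350, 0.6936, 0.3002]

beam 1: φ=-135°, α=285°
  dir = (cos 285°, sin 285°) = (0.2588, -0.9659); from cell (7,8)
  next x-line at t=2.7432, next y-line at t=0.3416; Δt_x=3.8637, Δt_y=1.0353
    y: enter (7,7) at t=0.3416
    y: enter (7,6) at t=1.3769 ← occupied
  → r_1 = 1.3769
beam 2: φ=-45°, α=15°
  dir = (cos 15°, sin 15°) = (0.9659, 0.2588); from cell (7,8)
  next x-line at t=0.7350, next y-line at t=2.5887; Δt_x=1.0353, Δt_y=3.8637
    x: enter (8,8) at t=0.7350 ← occupied
  → r_2 = 0.7350
beam 3: φ=45°, α=105°
  dir = (cos 105°, sin 105°) = (-0.2588, 0.9659); from cell (7,8)
  next x-line at t=1.1205, next y-line at t=0.6936; Δt_x=3.8637, Δt_y=1.0353
    y: enter (7,9) at t=0.6936 ← occupied
  → r_3 = 0.6936
beam 4: φ=135°, α=195°
  dir = (cos 195°, sin 195°) = (-0.9659, -0.2588); from cell (7,8)
  next x-line at t=0.3002, next y-line at t=1.2750; Δt_x=1.0353, Δt_y=3.8637
    x: enter (6,8) at t=0.3002 ← occupied
  → r_4 = 0.3002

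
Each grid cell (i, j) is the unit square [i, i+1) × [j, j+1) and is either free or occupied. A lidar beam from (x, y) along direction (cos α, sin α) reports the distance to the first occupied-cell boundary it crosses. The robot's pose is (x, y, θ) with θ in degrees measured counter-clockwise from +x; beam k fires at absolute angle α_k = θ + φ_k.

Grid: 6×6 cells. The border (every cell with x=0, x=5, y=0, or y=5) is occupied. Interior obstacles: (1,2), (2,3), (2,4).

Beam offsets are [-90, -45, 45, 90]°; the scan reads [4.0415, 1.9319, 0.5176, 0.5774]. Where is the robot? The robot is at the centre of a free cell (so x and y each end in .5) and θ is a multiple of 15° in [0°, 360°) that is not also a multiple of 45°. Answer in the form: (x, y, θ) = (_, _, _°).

(x, y, θ) = (4.5, 4.5, 330°)

Enumerate (i+0.5, j+0.5, θ) over the 13 free cells and 16 admissible headings. For each, cast all 4 beams and compare to the given ranges.
  (4.5, 1.5, 240°): beam 1 = 2.8868 ≠ 4.0415 ✗
  (1.5, 4.5, 240°): beam 1 = 0.5774 ≠ 4.0415 ✗
  (4.5, 3.5, 285°): beam 1 = 1.5529 ≠ 4.0415 ✗
  (3.5, 2.5, 165°): beam 1 = 2.5882 ≠ 4.0415 ✗
  …
  (4.5, 4.5, 330°): r_1=4.0415, r_2=1.9319, r_3=0.5176, r_4=0.5774 — all match ✓
Unique over the lattice → pose = (4.5, 4.5, 330°).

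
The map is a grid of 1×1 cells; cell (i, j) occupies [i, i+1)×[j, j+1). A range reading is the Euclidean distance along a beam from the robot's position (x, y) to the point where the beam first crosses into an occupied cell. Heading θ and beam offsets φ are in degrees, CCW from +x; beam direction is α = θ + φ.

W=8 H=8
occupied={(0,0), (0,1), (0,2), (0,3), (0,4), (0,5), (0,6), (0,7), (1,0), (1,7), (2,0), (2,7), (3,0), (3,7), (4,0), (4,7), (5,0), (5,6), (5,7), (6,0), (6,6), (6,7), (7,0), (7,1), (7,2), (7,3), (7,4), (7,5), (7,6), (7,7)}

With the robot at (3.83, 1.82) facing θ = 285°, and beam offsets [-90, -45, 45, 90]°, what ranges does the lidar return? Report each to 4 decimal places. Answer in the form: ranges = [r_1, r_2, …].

ranges = [2.9298, 0.9469, 1.6400, 3.2818]

beam 1: φ=-90°, α=195°
  dir = (cos 195°, sin 195°) = (-0.9659, -0.2588); from cell (3,1)
  next x-line at t=0.8593, next y-line at t=3.1682; Δt_x=1.0353, Δt_y=3.8637
    x: enter (2,1) at t=0.8593
    x: enter (1,1) at t=1.8946
    x: enter (0,1) at t=2.9298 ← occupied
  → r_1 = 2.9298
beam 2: φ=-45°, α=240°
  dir = (cos 240°, sin 240°) = (-0.5000, -0.8660); from cell (3,1)
  next x-line at t=1.6600, next y-line at t=0.9469; Δt_x=2.0000, Δt_y=1.1547
    y: enter (3,0) at t=0.9469 ← occupied
  → r_2 = 0.9469
beam 3: φ=45°, α=330°
  dir = (cos 330°, sin 330°) = (0.8660, -0.5000); from cell (3,1)
  next x-line at t=0.1963, next y-line at t=1.6400; Δt_x=1.1547, Δt_y=2.0000
    x: enter (4,1) at t=0.1963
    x: enter (5,1) at t=1.3510
    y: enter (5,0) at t=1.6400 ← occupied
  → r_3 = 1.6400
beam 4: φ=90°, α=15°
  dir = (cos 15°, sin 15°) = (0.9659, 0.2588); from cell (3,1)
  next x-line at t=0.1760, next y-line at t=0.6955; Δt_x=1.0353, Δt_y=3.8637
    x: enter (4,1) at t=0.1760
    y: enter (4,2) at t=0.6955
    x: enter (5,2) at t=1.2113
    x: enter (6,2) at t=2.2465
    x: enter (7,2) at t=3.2818 ← occupied
  → r_4 = 3.2818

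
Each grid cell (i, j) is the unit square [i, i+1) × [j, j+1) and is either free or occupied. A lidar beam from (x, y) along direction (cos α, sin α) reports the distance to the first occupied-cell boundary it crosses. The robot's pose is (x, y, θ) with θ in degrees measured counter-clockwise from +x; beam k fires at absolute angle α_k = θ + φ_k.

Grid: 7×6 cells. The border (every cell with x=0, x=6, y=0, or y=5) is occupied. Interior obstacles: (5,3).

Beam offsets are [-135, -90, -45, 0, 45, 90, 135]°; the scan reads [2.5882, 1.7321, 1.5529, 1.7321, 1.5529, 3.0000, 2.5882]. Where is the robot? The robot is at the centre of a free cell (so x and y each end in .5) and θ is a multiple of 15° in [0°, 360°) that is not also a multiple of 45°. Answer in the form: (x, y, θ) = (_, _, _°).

Candidates: 19 free-cell centres × 16 headings = 304 poses. Raycast each; keep the one whose scan matches to 4 dp.
  (2.5, 2.5, 165°): beam 1 = 2.8868 ≠ 2.5882 ✗
  (5.5, 2.5, 345°): beam 1 = 3.0000 ≠ 2.5882 ✗
  (2.5, 3.5, 105°): beam 1 = 4.0415 ≠ 2.5882 ✗
  …
  (2.5, 2.5, 240°): r_1=2.5882, r_2=1.7321, r_3=1.5529, r_4=1.7321, r_5=1.5529, r_6=3.0000, r_7=2.5882 — all match ✓
Unique over the lattice → pose = (2.5, 2.5, 240°).

(x, y, θ) = (2.5, 2.5, 240°)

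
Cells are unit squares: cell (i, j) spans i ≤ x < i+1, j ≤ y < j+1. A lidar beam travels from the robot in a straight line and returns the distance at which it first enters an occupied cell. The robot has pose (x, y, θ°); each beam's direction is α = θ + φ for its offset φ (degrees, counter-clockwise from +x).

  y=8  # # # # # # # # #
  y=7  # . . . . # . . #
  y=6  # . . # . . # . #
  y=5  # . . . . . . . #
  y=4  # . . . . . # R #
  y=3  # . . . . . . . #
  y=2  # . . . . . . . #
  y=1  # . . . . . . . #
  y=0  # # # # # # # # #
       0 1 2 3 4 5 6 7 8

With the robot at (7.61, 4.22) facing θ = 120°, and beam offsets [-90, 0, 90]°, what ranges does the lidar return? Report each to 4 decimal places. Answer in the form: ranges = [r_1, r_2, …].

beam 1: φ=-90°, α=30°
  dir = (cos 30°, sin 30°) = (0.8660, 0.5000); from cell (7,4)
  next x-line at t=0.4503, next y-line at t=1.5600; Δt_x=1.1547, Δt_y=2.0000
    x: enter (8,4) at t=0.4503 ← occupied
  → r_1 = 0.4503
beam 2: φ=0°, α=120°
  dir = (cos 120°, sin 120°) = (-0.5000, 0.8660); from cell (7,4)
  next x-line at t=1.2200, next y-line at t=0.9007; Δt_x=2.0000, Δt_y=1.1547
    y: enter (7,5) at t=0.9007
    x: enter (6,5) at t=1.2200
    y: enter (6,6) at t=2.0554 ← occupied
  → r_2 = 2.0554
beam 3: φ=90°, α=210°
  dir = (cos 210°, sin 210°) = (-0.8660, -0.5000); from cell (7,4)
  next x-line at t=0.7044, next y-line at t=0.4400; Δt_x=1.1547, Δt_y=2.0000
    y: enter (7,3) at t=0.4400
    x: enter (6,3) at t=0.7044
    x: enter (5,3) at t=1.8591
    y: enter (5,2) at t=2.4400
    x: enter (4,2) at t=3.0138
    x: enter (3,2) at t=4.1685
    y: enter (3,1) at t=4.4400
    x: enter (2,1) at t=5.3232
    y: enter (2,0) at t=6.4400 ← occupied
  → r_3 = 6.4400

ranges = [0.4503, 2.0554, 6.4400]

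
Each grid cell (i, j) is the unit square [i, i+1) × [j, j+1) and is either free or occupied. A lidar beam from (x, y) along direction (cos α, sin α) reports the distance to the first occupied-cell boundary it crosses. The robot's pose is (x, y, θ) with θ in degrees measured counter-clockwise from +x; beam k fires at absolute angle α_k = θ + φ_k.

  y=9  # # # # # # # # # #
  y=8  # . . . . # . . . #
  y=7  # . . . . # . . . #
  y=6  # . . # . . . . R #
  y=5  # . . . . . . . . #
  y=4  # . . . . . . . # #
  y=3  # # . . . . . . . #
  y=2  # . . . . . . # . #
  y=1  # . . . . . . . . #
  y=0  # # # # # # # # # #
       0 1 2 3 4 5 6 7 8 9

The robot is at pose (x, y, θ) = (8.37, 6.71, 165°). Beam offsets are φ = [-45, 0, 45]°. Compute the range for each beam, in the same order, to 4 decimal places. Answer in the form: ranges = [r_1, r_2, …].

ranges = [2.6443, 2.4536, 7.3554]

beam 1: φ=-45°, α=120°
  cosα=-0.5000 sinα=0.8660 | (8,6) | tMaxX 0.7400 tMaxY 0.3349 | tΔX 2.0000 tΔY 1.1547
    t=0.3349 [y] (8,7)
    t=0.7400 [x] (7,7)
    t=1.4896 [y] (7,8)
    t=2.6443 [y] (7,9) — stop
  → r_1 = 2.6443
beam 2: φ=0°, α=165°
  cosα=-0.9659 sinα=0.2588 | (8,6) | tMaxX 0.3831 tMaxY 1.1205 | tΔX 1.0353 tΔY 3.8637
    t=0.3831 [x] (7,6)
    t=1.1205 [y] (7,7)
    t=1.4183 [x] (6,7)
    t=2.4536 [x] (5,7) — stop
  → r_2 = 2.4536
beam 3: φ=45°, α=210°
  cosα=-0.8660 sinα=-0.5000 | (8,6) | tMaxX 0.4272 tMaxY 1.4200 | tΔX 1.1547 tΔY 2.0000
    t=0.4272 [x] (7,6)
    t=1.4200 [y] (7,5)
    t=1.5819 [x] (6,5)
    t=2.7366 [x] (5,5)
    t=3.4200 [y] (5,4)
    t=3.8913 [x] (4,4)
    t=5.0460 [x] (3,4)
    t=5.4200 [y] (3,3)
    t=6.2007 [x] (2,3)
    t=7.3554 [x] (1,3) — stop
  → r_3 = 7.3554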